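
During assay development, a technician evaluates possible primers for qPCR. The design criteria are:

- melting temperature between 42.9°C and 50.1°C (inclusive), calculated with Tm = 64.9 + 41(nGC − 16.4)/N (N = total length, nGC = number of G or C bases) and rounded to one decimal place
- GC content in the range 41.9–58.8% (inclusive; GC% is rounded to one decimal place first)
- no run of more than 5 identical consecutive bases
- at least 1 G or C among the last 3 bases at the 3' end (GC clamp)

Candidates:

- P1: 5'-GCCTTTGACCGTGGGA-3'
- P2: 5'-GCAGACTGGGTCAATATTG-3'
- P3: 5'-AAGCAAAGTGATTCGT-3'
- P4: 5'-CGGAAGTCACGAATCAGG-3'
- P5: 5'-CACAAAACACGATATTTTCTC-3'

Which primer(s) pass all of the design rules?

P2 only.

P1 (16 nt, A=2 T=4 G=6 C=4): Tm = 64.9 + 41·(10 − 16.4)/16 = 48.5°C ✓; GC 10/16 = 62.5%, outside 41.9–58.8% ✗; longest run = 3 ✓; 3' end GGA has 2 G/C ✓ — fails.
P2 (19 nt, A=5 T=5 G=6 C=3): Tm = 64.9 + 41·(9 − 16.4)/19 = 48.9°C ✓; GC 9/19 = 47.4% ✓; longest run = 3 ✓; 3' end TTG has 1 G/C ✓ — passes.
P3 (16 nt, A=6 T=4 G=4 C=2): Tm = 64.9 + 41·(6 − 16.4)/16 = 38.3°C, outside 42.9–50.1°C ✗; GC 6/16 = 37.5%, outside 41.9–58.8% ✗; longest run = 3 ✓; 3' end CGT has 2 G/C ✓ — fails.
P4 (18 nt, A=6 T=2 G=6 C=4): Tm = 64.9 + 41·(10 − 16.4)/18 = 50.3°C, outside 42.9–50.1°C ✗; GC 10/18 = 55.6% ✓; longest run = 2 ✓; 3' end AGG has 2 G/C ✓ — fails.
P5 (21 nt, A=8 T=6 G=1 C=6): Tm = 64.9 + 41·(7 − 16.4)/21 = 46.5°C ✓; GC 7/21 = 33.3%, outside 41.9–58.8% ✗; longest run = 4 ✓; 3' end CTC has 2 G/C ✓ — fails.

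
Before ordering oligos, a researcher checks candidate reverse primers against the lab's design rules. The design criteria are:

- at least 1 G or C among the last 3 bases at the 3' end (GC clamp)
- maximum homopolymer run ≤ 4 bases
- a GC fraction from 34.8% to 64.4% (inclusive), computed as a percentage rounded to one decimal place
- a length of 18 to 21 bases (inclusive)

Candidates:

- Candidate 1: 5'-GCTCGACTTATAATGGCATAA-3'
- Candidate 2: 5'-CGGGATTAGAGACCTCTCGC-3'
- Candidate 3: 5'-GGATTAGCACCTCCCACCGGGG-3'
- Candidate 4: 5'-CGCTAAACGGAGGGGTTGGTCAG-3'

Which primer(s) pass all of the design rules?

Candidate 1 (21 nt, A=7 T=6 G=4 C=4): 3' end TAA has 0 G/C, need ≥1 ✗; longest run = 2 ✓; GC 8/21 = 38.1% ✓; length 21 ✓ — fails.
Candidate 2 (20 nt, A=4 T=4 G=6 C=6): 3' end CGC has 3 G/C ✓; longest run = 3 ✓; GC 12/20 = 60.0% ✓; length 20 ✓ — passes.
Candidate 3 (22 nt, A=4 T=3 G=7 C=8): 3' end GGG has 3 G/C ✓; longest run = 4 ✓; GC 15/22 = 68.2%, outside 34.8–64.4% ✗; length 22, outside 18–21 ✗ — fails.
Candidate 4 (23 nt, A=5 T=4 G=10 C=4): 3' end CAG has 2 G/C ✓; longest run = 4 ✓; GC 14/23 = 60.9% ✓; length 23, outside 18–21 ✗ — fails.

Candidate 2 only.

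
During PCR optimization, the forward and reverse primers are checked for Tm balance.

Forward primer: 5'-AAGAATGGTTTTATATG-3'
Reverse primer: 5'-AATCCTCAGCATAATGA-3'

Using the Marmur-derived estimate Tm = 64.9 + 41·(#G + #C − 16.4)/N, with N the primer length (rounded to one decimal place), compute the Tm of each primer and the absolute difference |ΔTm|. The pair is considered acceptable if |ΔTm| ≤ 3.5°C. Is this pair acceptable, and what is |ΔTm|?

Forward: G+C = 4, N = 17 → Tm = 64.9 + 41·(4 − 16.4)/17 = 35.0°C.
Reverse: G+C = 6, N = 17 → Tm = 64.9 + 41·(6 − 16.4)/17 = 39.8°C.
|ΔTm| = |35.0 − 39.8| = 4.8°C, > 3.5°C.

|ΔTm| = 4.8°C; the pair is not acceptable.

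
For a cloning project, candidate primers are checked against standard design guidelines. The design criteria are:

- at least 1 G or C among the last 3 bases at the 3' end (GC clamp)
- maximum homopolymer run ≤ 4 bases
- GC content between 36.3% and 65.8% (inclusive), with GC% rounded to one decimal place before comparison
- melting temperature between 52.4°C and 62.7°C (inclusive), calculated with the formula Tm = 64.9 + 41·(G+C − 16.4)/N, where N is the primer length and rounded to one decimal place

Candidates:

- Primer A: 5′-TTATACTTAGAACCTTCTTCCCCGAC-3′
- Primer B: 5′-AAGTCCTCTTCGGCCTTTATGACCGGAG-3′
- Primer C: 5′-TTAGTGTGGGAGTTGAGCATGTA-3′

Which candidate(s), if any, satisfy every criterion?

Primer A (26 nt, A=6 T=9 G=2 C=9): 3' end GAC has 2 G/C ✓; longest run = 4 ✓; GC 11/26 = 42.3% ✓; Tm = 64.9 + 41·(11 − 16.4)/26 = 56.4°C ✓ — passes.
Primer B (28 nt, A=5 T=8 G=7 C=8): 3' end GAG has 2 G/C ✓; longest run = 3 ✓; GC 15/28 = 53.6% ✓; Tm = 64.9 + 41·(15 − 16.4)/28 = 62.9°C, outside 52.4–62.7°C ✗ — fails.
Primer C (23 nt, A=5 T=8 G=9 C=1): 3' end GTA has 1 G/C ✓; longest run = 3 ✓; GC 10/23 = 43.5% ✓; Tm = 64.9 + 41·(10 − 16.4)/23 = 53.5°C ✓ — passes.

Primer A and Primer C.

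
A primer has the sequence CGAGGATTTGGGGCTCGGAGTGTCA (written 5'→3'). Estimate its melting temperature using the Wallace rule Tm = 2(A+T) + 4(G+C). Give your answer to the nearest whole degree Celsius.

Base counts: A=4, T=6, G=11, C=4 (length 25).
Tm = 2·(4+6) + 4·(11+4) = 2·10 + 4·15 = 20 + 60 = 80°C.

80°C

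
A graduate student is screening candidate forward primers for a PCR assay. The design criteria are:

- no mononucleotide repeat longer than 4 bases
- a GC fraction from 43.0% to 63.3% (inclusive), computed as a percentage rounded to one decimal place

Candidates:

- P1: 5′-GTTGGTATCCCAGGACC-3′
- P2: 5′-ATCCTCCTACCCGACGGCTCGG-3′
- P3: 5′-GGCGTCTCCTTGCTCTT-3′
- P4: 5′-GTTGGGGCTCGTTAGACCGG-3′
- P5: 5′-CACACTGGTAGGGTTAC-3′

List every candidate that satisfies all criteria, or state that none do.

P1 (17 nt, A=3 T=4 G=5 C=5): longest run = 3 ✓; GC 10/17 = 58.8% ✓ — passes.
P2 (22 nt, A=3 T=4 G=5 C=10): longest run = 3 ✓; GC 15/22 = 68.2%, outside 43.0–63.3% ✗ — fails.
P3 (17 nt, A=0 T=7 G=4 C=6): longest run = 2 ✓; GC 10/17 = 58.8% ✓ — passes.
P4 (20 nt, A=2 T=5 G=9 C=4): longest run = 4 ✓; GC 13/20 = 65.0%, outside 43.0–63.3% ✗ — fails.
P5 (17 nt, A=4 T=4 G=5 C=4): longest run = 3 ✓; GC 9/17 = 52.9% ✓ — passes.

P1, P3 and P5.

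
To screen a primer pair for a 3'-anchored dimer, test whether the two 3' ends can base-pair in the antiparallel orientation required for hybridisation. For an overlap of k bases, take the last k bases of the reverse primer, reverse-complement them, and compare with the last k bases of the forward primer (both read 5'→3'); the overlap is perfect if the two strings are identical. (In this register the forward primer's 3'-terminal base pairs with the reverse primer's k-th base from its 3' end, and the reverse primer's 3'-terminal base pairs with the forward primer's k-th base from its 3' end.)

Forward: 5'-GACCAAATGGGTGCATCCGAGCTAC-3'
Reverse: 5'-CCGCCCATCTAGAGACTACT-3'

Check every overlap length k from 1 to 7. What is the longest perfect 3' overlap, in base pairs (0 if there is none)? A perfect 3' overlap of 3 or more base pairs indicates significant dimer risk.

Longest perfect overlap: 0 complementary base pairs; below the dimer-risk threshold (threshold 3).

Last 7 bases (5'→3') — forward …GAGCTAC, reverse …GACTACT.
Reverse complement of the reverse primer's last 7 bases: AGTAGTC; its first k bases are the reverse complement of the reverse primer's last k bases, so a perfect k-base overlap needs the forward primer's last k bases to equal them.
Comparing (forward last k vs required): k=1: C vs A ✗; k=2: AC vs AG ✗; k=3: TAC vs AGT ✗; k=4: CTAC vs AGTA ✗; k=5: GCTAC vs AGTAG ✗; k=6: AGCTAC vs AGTAGT ✗; k=7: GAGCTAC vs AGTAGTC ✗.
No overlap length from 1 to 7 is perfect, so the longest perfect 3' overlap is 0.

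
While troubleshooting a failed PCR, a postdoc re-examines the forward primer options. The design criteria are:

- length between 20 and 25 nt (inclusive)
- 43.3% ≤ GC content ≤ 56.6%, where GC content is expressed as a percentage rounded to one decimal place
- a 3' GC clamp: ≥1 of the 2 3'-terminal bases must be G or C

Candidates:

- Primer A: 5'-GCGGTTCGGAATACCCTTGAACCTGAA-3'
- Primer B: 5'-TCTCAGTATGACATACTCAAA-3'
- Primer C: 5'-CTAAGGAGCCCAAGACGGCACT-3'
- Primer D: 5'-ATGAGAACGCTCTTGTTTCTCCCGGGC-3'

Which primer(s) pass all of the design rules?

Primer A (27 nt, A=7 T=6 G=7 C=7): length 27, outside 20–25 ✗; GC 14/27 = 51.9% ✓; 3' end AA has 0 G/C, need ≥1 ✗ — fails.
Primer B (21 nt, A=8 T=6 G=2 C=5): length 21 ✓; GC 7/21 = 33.3%, outside 43.3–56.6% ✗; 3' end AA has 0 G/C, need ≥1 ✗ — fails.
Primer C (22 nt, A=7 T=2 G=6 C=7): length 22 ✓; GC 13/22 = 59.1%, outside 43.3–56.6% ✗; 3' end CT has 1 G/C ✓ — fails.
Primer D (27 nt, A=4 T=8 G=7 C=8): length 27, outside 20–25 ✗; GC 15/27 = 55.6% ✓; 3' end GC has 2 G/C ✓ — fails.

None of the candidates satisfy all criteria.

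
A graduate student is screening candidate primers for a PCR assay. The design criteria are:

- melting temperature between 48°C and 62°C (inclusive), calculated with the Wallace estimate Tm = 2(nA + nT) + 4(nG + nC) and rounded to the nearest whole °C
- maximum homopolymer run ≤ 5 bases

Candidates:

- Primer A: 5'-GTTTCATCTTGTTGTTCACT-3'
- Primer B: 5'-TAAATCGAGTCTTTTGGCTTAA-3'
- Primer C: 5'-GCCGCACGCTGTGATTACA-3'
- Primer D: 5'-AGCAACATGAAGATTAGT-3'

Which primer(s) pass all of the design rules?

Primer A, Primer B, Primer C and Primer D.

Primer A (20 nt, A=2 T=11 G=3 C=4): Tm = 2·13 + 4·7 = 54°C ✓; longest run = 3 ✓ — passes.
Primer B (22 nt, A=6 T=9 G=4 C=3): Tm = 2·15 + 4·7 = 58°C ✓; longest run = 4 ✓ — passes.
Primer C (19 nt, A=4 T=4 G=5 C=6): Tm = 2·8 + 4·11 = 60°C ✓; longest run = 2 ✓ — passes.
Primer D (18 nt, A=8 T=4 G=4 C=2): Tm = 2·12 + 4·6 = 48°C ✓; longest run = 2 ✓ — passes.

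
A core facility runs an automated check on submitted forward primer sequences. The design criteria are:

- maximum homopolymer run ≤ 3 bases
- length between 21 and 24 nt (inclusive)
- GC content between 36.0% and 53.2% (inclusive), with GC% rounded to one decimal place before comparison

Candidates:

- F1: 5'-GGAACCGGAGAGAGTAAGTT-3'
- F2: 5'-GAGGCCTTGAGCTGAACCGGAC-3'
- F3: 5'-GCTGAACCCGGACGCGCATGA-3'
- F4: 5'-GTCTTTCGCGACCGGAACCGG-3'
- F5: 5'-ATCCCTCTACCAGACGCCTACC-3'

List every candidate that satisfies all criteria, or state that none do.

F1 (20 nt, A=7 T=3 G=8 C=2): longest run = 2 ✓; length 20, outside 21–24 ✗; GC 10/20 = 50.0% ✓ — fails.
F2 (22 nt, A=5 T=3 G=8 C=6): longest run = 2 ✓; length 22 ✓; GC 14/22 = 63.6%, outside 36.0–53.2% ✗ — fails.
F3 (21 nt, A=5 T=2 G=7 C=7): longest run = 3 ✓; length 21 ✓; GC 14/21 = 66.7%, outside 36.0–53.2% ✗ — fails.
F4 (21 nt, A=3 T=4 G=7 C=7): longest run = 3 ✓; length 21 ✓; GC 14/21 = 66.7%, outside 36.0–53.2% ✗ — fails.
F5 (22 nt, A=5 T=4 G=2 C=11): longest run = 3 ✓; length 22 ✓; GC 13/22 = 59.1%, outside 36.0–53.2% ✗ — fails.

None of the candidates satisfy all criteria.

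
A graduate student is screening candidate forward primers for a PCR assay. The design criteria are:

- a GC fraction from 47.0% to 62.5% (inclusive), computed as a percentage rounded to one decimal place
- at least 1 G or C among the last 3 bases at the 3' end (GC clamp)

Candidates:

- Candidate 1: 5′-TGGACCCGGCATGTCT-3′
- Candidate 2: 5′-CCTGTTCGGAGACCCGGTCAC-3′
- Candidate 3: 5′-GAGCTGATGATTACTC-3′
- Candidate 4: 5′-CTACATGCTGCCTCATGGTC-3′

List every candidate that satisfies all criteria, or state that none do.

Candidate 1 (16 nt, A=2 T=4 G=5 C=5): GC 10/16 = 62.5% ✓; 3' end TCT has 1 G/C ✓ — passes.
Candidate 2 (21 nt, A=3 T=4 G=6 C=8): GC 14/21 = 66.7%, outside 47.0–62.5% ✗; 3' end CAC has 2 G/C ✓ — fails.
Candidate 3 (16 nt, A=4 T=5 G=4 C=3): GC 7/16 = 43.8%, outside 47.0–62.5% ✗; 3' end CTC has 2 G/C ✓ — fails.
Candidate 4 (20 nt, A=3 T=6 G=4 C=7): GC 11/20 = 55.0% ✓; 3' end GTC has 2 G/C ✓ — passes.

Candidate 1 and Candidate 4.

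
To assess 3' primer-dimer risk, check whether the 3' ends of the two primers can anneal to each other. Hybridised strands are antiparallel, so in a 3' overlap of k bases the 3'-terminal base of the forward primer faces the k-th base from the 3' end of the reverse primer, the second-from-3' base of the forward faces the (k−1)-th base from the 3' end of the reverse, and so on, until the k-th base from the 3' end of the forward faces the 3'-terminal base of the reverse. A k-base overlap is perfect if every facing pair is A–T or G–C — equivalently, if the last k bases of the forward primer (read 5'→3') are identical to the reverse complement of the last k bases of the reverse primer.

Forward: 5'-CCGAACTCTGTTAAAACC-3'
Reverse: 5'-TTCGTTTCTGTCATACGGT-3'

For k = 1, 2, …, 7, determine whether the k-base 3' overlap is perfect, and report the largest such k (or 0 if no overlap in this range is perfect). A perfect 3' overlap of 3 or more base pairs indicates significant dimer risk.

Longest perfect overlap: 3 complementary base pairs; significant dimer risk (threshold 3).

Last 7 bases (5'→3') — forward …TAAAACC, reverse …ATACGGT.
Reverse complement of the reverse primer's last 7 bases: ACCGTAT; its first k bases are the reverse complement of the reverse primer's last k bases, so a perfect k-base overlap needs the forward primer's last k bases to equal them.
Comparing (forward last k vs required): k=1: C vs A ✗; k=2: CC vs AC ✗; k=3: ACC vs ACC ✓; k=4: AACC vs ACCG ✗; k=5: AAACC vs ACCGT ✗; k=6: AAAACC vs ACCGTA ✗; k=7: TAAAACC vs ACCGTAT ✗.
Only k = 3 is perfect, so the longest perfect 3' overlap is 3.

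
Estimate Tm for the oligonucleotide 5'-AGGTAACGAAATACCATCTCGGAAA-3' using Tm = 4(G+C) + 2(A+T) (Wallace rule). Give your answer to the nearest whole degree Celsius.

Base counts: A=11, T=4, G=5, C=5 (length 25).
Tm = 2·(11+4) + 4·(5+5) = 2·15 + 4·10 = 30 + 40 = 70°C.

70°C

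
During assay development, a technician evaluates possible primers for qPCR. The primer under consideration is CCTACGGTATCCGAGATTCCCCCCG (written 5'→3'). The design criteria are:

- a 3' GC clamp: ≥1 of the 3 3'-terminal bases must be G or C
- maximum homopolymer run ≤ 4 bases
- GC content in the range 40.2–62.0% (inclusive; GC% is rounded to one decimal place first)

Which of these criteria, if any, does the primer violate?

Base counts: A=4, T=5, G=5, C=11 (length 25).
GC clamp: 3' end CCG has 3 G/C ✓
homopolymer run: longest run = 6, exceeds 4 ✗
GC content: GC 16/25 = 64.0%, outside 40.2–62.0% ✗

Fails: homopolymer run, GC content.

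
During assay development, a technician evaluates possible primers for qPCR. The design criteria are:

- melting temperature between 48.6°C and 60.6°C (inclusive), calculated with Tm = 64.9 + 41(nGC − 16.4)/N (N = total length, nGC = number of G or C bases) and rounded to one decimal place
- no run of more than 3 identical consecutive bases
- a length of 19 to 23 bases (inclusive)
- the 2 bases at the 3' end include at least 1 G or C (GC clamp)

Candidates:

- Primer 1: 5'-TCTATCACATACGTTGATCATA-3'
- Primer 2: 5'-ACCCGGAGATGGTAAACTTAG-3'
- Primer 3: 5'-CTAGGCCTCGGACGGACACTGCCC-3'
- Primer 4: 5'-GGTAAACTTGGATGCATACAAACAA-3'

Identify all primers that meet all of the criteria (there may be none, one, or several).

Primer 1 (22 nt, A=7 T=8 G=2 C=5): Tm = 64.9 + 41·(7 − 16.4)/22 = 47.4°C, outside 48.6–60.6°C ✗; longest run = 2 ✓; length 22 ✓; 3' end TA has 0 G/C, need ≥1 ✗ — fails.
Primer 2 (21 nt, A=7 T=4 G=6 C=4): Tm = 64.9 + 41·(10 − 16.4)/21 = 52.4°C ✓; longest run = 3 ✓; length 21 ✓; 3' end AG has 1 G/C ✓ — passes.
Primer 3 (24 nt, A=4 T=3 G=7 C=10): Tm = 64.9 + 41·(17 − 16.4)/24 = 65.9°C, outside 48.6–60.6°C ✗; longest run = 3 ✓; length 24, outside 19–23 ✗; 3' end CC has 2 G/C ✓ — fails.
Primer 4 (25 nt, A=11 T=5 G=5 C=4): Tm = 64.9 + 41·(9 − 16.4)/25 = 52.8°C ✓; longest run = 3 ✓; length 25, outside 19–23 ✗; 3' end AA has 0 G/C, need ≥1 ✗ — fails.

Primer 2 only.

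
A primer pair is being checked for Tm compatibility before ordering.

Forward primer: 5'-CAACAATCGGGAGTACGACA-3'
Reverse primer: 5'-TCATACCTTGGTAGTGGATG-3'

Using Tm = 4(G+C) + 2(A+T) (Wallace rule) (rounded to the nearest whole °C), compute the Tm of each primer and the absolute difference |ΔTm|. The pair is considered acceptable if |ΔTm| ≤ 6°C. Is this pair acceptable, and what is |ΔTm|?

Forward: A=8 T=2 G=5 C=5 → Tm = 2·10 + 4·10 = 60°C.
Reverse: A=4 T=7 G=6 C=3 → Tm = 2·11 + 4·9 = 58°C.
|ΔTm| = |60 − 58| = 2°C, ≤ 6°C.

|ΔTm| = 2°C; the pair is acceptable.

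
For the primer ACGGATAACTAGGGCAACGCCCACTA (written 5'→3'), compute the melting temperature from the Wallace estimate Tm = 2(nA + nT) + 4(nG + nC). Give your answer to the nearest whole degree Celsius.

80°C

Base counts: A=9, T=3, G=6, C=8 (length 26).
Tm = 2·(9+3) + 4·(6+8) = 2·12 + 4·14 = 24 + 56 = 80°C.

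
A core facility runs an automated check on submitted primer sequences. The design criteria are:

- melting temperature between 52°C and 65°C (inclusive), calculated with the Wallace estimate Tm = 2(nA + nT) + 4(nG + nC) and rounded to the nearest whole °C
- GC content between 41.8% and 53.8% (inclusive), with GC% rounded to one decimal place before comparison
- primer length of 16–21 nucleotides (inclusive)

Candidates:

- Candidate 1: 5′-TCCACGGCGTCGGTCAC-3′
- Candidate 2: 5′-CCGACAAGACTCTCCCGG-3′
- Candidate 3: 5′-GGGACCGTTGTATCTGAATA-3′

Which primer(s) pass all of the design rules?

Candidate 1 (17 nt, A=2 T=3 G=5 C=7): Tm = 2·5 + 4·12 = 58°C ✓; GC 12/17 = 70.6%, outside 41.8–53.8% ✗; length 17 ✓ — fails.
Candidate 2 (18 nt, A=4 T=2 G=4 C=8): Tm = 2·6 + 4·12 = 60°C ✓; GC 12/18 = 66.7%, outside 41.8–53.8% ✗; length 18 ✓ — fails.
Candidate 3 (20 nt, A=5 T=6 G=6 C=3): Tm = 2·11 + 4·9 = 58°C ✓; GC 9/20 = 45.0% ✓; length 20 ✓ — passes.

Candidate 3 only.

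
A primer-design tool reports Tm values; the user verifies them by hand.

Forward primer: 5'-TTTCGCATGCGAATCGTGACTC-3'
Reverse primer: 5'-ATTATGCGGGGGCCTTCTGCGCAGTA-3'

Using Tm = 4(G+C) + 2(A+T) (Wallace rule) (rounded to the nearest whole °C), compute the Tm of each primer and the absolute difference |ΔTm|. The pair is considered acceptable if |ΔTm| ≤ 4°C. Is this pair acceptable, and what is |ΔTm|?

|ΔTm| = 16°C; the pair is not acceptable.

Forward: A=4 T=7 G=5 C=6 → Tm = 2·11 + 4·11 = 66°C.
Reverse: A=4 T=7 G=9 C=6 → Tm = 2·11 + 4·15 = 82°C.
|ΔTm| = |66 − 82| = 16°C, > 4°C.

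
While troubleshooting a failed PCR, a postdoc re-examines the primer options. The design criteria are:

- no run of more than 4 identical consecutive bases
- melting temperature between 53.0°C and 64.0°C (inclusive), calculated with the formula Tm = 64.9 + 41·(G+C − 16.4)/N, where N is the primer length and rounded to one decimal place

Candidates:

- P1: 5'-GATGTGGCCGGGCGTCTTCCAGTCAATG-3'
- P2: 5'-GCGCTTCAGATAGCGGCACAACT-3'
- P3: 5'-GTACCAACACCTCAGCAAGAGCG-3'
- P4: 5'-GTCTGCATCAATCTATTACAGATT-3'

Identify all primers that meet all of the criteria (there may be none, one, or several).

P2 and P3.

P1 (28 nt, A=4 T=7 G=10 C=7): longest run = 3 ✓; Tm = 64.9 + 41·(17 − 16.4)/28 = 65.8°C, outside 53.0–64.0°C ✗ — fails.
P2 (23 nt, A=6 T=4 G=6 C=7): longest run = 2 ✓; Tm = 64.9 + 41·(13 − 16.4)/23 = 58.8°C ✓ — passes.
P3 (23 nt, A=8 T=2 G=5 C=8): longest run = 2 ✓; Tm = 64.9 + 41·(13 − 16.4)/23 = 58.8°C ✓ — passes.
P4 (24 nt, A=7 T=9 G=3 C=5): longest run = 2 ✓; Tm = 64.9 + 41·(8 − 16.4)/24 = 50.6°C, outside 53.0–64.0°C ✗ — fails.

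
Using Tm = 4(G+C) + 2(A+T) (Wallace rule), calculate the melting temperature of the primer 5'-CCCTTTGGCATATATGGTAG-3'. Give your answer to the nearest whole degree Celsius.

Base counts: A=4, T=7, G=5, C=4 (length 20).
Tm = 2·(4+7) + 4·(5+4) = 2·11 + 4·9 = 22 + 36 = 58°C.

58°C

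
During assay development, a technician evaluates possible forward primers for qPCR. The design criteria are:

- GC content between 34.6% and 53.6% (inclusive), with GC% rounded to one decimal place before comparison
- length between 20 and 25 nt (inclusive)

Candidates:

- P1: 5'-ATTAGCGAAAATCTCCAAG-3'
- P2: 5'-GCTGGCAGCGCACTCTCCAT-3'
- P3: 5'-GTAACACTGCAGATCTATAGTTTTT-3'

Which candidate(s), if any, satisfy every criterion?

P1 (19 nt, A=8 T=4 G=3 C=4): GC 7/19 = 36.8% ✓; length 19, outside 20–25 ✗ — fails.
P2 (20 nt, A=3 T=4 G=5 C=8): GC 13/20 = 65.0%, outside 34.6–53.6% ✗; length 20 ✓ — fails.
P3 (25 nt, A=7 T=10 G=4 C=4): GC 8/25 = 32.0%, outside 34.6–53.6% ✗; length 25 ✓ — fails.

None of the candidates satisfy all criteria.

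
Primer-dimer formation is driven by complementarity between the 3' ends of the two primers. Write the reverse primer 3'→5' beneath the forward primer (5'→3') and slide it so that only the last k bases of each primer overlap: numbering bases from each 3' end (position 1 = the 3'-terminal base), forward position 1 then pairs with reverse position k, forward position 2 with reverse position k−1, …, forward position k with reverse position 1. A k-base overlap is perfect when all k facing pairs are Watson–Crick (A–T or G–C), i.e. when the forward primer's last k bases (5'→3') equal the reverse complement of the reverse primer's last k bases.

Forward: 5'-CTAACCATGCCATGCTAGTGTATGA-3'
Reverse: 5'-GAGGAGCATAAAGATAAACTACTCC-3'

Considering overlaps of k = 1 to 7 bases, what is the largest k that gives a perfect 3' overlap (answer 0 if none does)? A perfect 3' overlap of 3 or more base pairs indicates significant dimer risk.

Last 7 bases (5'→3') — forward …TGTATGA, reverse …CTACTCC.
Reverse complement of the reverse primer's last 7 bases: GGAGTAG; its first k bases are the reverse complement of the reverse primer's last k bases, so a perfect k-base overlap needs the forward primer's last k bases to equal them.
Comparing (forward last k vs required): k=1: A vs G ✗; k=2: GA vs GG ✗; k=3: TGA vs GGA ✗; k=4: ATGA vs GGAG ✗; k=5: TATGA vs GGAGT ✗; k=6: GTATGA vs GGAGTA ✗; k=7: TGTATGA vs GGAGTAG ✗.
No overlap length from 1 to 7 is perfect, so the longest perfect 3' overlap is 0.

Longest perfect overlap: 0 complementary base pairs; below the dimer-risk threshold (threshold 3).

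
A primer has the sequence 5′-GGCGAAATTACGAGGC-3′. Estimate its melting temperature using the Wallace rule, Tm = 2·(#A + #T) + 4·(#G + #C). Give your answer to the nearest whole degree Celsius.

Base counts: A=5, T=2, G=6, C=3 (length 16).
Tm = 2·(5+2) + 4·(6+3) = 2·7 + 4·9 = 14 + 36 = 50°C.

50°C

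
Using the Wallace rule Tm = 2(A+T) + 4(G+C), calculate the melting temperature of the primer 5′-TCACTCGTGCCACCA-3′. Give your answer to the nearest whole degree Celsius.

48°C

Base counts: A=3, T=3, G=2, C=7 (length 15).
Tm = 2·(3+3) + 4·(2+7) = 2·6 + 4·9 = 12 + 36 = 48°C.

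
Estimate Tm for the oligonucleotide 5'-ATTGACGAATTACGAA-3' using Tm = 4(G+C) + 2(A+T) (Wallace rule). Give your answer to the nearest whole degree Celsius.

42°C

Base counts: A=7, T=4, G=3, C=2 (length 16).
Tm = 2·(7+4) + 4·(3+2) = 2·11 + 4·5 = 22 + 20 = 42°C.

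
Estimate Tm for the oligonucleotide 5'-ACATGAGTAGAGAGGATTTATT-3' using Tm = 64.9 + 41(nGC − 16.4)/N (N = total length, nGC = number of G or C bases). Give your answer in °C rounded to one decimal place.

47.4°C

Base counts: A=8, T=7, G=6, C=1; G+C = 7, N = 22.
Tm = 64.9 + 41·(7 − 16.4)/22 = 64.9 + -385.40/22 = 47.4°C.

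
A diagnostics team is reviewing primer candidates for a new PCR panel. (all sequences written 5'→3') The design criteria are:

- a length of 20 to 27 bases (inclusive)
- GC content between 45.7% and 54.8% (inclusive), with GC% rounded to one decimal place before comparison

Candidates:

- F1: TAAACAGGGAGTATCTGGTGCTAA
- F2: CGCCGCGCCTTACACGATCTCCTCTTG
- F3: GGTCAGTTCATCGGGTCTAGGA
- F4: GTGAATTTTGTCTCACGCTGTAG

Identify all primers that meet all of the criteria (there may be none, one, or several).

F3 only.

F1 (24 nt, A=8 T=6 G=7 C=3): length 24 ✓; GC 10/24 = 41.7%, outside 45.7–54.8% ✗ — fails.
F2 (27 nt, A=3 T=7 G=5 C=12): length 27 ✓; GC 17/27 = 63.0%, outside 45.7–54.8% ✗ — fails.
F3 (22 nt, A=4 T=6 G=8 C=4): length 22 ✓; GC 12/22 = 54.5% ✓ — passes.
F4 (23 nt, A=4 T=9 G=6 C=4): length 23 ✓; GC 10/23 = 43.5%, outside 45.7–54.8% ✗ — fails.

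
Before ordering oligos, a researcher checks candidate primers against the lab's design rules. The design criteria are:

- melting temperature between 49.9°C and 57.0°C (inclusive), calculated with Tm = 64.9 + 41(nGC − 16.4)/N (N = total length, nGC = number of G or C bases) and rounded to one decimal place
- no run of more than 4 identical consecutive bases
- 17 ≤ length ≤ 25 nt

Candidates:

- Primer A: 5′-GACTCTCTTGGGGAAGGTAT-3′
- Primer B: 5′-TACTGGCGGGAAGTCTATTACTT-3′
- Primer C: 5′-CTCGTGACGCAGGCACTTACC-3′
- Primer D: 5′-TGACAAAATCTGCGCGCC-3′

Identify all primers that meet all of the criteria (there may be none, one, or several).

Primer A, Primer B and Primer D.

Primer A (20 nt, A=4 T=6 G=7 C=3): Tm = 64.9 + 41·(10 − 16.4)/20 = 51.8°C ✓; longest run = 4 ✓; length 20 ✓ — passes.
Primer B (23 nt, A=5 T=8 G=6 C=4): Tm = 64.9 + 41·(10 − 16.4)/23 = 53.5°C ✓; longest run = 3 ✓; length 23 ✓ — passes.
Primer C (21 nt, A=4 T=4 G=5 C=8): Tm = 64.9 + 41·(13 − 16.4)/21 = 58.3°C, outside 49.9–57.0°C ✗; longest run = 2 ✓; length 21 ✓ — fails.
Primer D (18 nt, A=5 T=3 G=4 C=6): Tm = 64.9 + 41·(10 − 16.4)/18 = 50.3°C ✓; longest run = 4 ✓; length 18 ✓ — passes.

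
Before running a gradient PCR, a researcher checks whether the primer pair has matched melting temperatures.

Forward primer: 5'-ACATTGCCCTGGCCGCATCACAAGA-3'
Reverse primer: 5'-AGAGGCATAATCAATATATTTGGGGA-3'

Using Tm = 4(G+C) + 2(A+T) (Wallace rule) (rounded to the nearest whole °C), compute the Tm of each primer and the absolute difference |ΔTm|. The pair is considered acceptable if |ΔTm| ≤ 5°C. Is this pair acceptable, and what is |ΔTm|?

|ΔTm| = 8°C; the pair is not acceptable.

Forward: A=7 T=4 G=5 C=9 → Tm = 2·11 + 4·14 = 78°C.
Reverse: A=10 T=7 G=7 C=2 → Tm = 2·17 + 4·9 = 70°C.
|ΔTm| = |78 − 70| = 8°C, > 5°C.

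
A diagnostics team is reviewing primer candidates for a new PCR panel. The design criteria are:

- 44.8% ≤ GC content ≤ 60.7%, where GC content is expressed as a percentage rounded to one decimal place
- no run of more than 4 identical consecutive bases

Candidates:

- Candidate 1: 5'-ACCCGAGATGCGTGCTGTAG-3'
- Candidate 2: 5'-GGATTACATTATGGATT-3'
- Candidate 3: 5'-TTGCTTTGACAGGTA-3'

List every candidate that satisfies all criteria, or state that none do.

Candidate 1 (20 nt, A=4 T=4 G=7 C=5): GC 12/20 = 60.0% ✓; longest run = 3 ✓ — passes.
Candidate 2 (17 nt, A=5 T=7 G=4 C=1): GC 5/17 = 29.4%, outside 44.8–60.7% ✗; longest run = 2 ✓ — fails.
Candidate 3 (15 nt, A=3 T=6 G=4 C=2): GC 6/15 = 40.0%, outside 44.8–60.7% ✗; longest run = 3 ✓ — fails.

Candidate 1 only.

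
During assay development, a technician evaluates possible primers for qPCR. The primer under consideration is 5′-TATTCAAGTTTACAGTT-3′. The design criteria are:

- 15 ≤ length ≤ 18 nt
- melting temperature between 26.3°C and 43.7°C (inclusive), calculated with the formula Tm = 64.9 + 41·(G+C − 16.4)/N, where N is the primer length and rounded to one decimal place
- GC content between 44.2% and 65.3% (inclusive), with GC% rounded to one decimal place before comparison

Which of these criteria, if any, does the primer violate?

Base counts: A=5, T=8, G=2, C=2 (length 17).
length: length 17 ✓
Tm: Tm = 64.9 + 41·(4 − 16.4)/17 = 35.0°C ✓
GC content: GC 4/17 = 23.5%, outside 44.2–65.3% ✗

Fails: GC content.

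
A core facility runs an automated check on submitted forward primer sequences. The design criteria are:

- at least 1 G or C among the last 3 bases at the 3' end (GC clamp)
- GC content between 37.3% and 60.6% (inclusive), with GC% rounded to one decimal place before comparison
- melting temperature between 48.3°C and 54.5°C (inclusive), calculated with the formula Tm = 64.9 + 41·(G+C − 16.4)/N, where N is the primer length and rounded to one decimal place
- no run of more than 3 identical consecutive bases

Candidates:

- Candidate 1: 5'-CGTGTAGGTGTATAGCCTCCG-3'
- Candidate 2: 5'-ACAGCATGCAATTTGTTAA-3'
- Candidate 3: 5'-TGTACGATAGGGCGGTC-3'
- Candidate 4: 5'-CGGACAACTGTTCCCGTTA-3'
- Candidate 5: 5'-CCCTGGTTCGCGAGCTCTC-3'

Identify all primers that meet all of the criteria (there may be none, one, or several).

Candidate 3 only.

Candidate 1 (21 nt, A=3 T=6 G=7 C=5): 3' end CCG has 3 G/C ✓; GC 12/21 = 57.1% ✓; Tm = 64.9 + 41·(12 − 16.4)/21 = 56.3°C, outside 48.3–54.5°C ✗; longest run = 2 ✓ — fails.
Candidate 2 (19 nt, A=7 T=6 G=3 C=3): 3' end TAA has 0 G/C, need ≥1 ✗; GC 6/19 = 31.6%, outside 37.3–60.6% ✗; Tm = 64.9 + 41·(6 − 16.4)/19 = 42.5°C, outside 48.3–54.5°C ✗; longest run = 3 ✓ — fails.
Candidate 3 (17 nt, A=3 T=4 G=7 C=3): 3' end GTC has 2 G/C ✓; GC 10/17 = 58.8% ✓; Tm = 64.9 + 41·(10 − 16.4)/17 = 49.5°C ✓; longest run = 3 ✓ — passes.
Candidate 4 (19 nt, A=4 T=5 G=4 C=6): 3' end TTA has 0 G/C, need ≥1 ✗; GC 10/19 = 52.6% ✓; Tm = 64.9 + 41·(10 − 16.4)/19 = 51.1°C ✓; longest run = 3 ✓ — fails.
Candidate 5 (19 nt, A=1 T=5 G=5 C=8): 3' end CTC has 2 G/C ✓; GC 13/19 = 68.4%, outside 37.3–60.6% ✗; Tm = 64.9 + 41·(13 − 16.4)/19 = 57.6°C, outside 48.3–54.5°C ✗; longest run = 3 ✓ — fails.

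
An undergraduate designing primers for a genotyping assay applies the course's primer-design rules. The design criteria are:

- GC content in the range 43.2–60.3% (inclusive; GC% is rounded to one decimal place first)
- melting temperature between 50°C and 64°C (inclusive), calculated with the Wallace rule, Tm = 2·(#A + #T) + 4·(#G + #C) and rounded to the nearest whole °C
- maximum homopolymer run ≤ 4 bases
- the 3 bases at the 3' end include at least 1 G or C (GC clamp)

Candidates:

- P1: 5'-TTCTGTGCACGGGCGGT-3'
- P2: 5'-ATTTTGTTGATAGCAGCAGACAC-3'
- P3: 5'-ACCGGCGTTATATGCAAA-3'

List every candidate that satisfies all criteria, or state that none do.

None of the candidates satisfy all criteria.

P1 (17 nt, A=1 T=5 G=7 C=4): GC 11/17 = 64.7%, outside 43.2–60.3% ✗; Tm = 2·6 + 4·11 = 56°C ✓; longest run = 3 ✓; 3' end GGT has 2 G/C ✓ — fails.
P2 (23 nt, A=7 T=7 G=5 C=4): GC 9/23 = 39.1%, outside 43.2–60.3% ✗; Tm = 2·14 + 4·9 = 64°C ✓; longest run = 4 ✓; 3' end CAC has 2 G/C ✓ — fails.
P3 (18 nt, A=6 T=4 G=4 C=4): GC 8/18 = 44.4% ✓; Tm = 2·10 + 4·8 = 52°C ✓; longest run = 3 ✓; 3' end AAA has 0 G/C, need ≥1 ✗ — fails.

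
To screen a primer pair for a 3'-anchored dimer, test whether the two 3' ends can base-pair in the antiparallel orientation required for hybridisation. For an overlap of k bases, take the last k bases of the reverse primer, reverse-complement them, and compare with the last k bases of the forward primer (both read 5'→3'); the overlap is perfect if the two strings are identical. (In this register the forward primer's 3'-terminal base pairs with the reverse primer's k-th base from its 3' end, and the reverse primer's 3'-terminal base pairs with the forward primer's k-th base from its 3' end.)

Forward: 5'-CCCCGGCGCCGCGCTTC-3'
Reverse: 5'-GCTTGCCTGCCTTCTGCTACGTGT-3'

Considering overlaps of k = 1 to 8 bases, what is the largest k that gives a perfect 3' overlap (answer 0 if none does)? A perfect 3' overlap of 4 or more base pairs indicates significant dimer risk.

Last 8 bases (5'→3') — forward …CGCGCTTC, reverse …CTACGTGT.
Reverse complement of the reverse primer's last 8 bases: ACACGTAG; its first k bases are the reverse complement of the reverse primer's last k bases, so a perfect k-base overlap needs the forward primer's last k bases to equal them.
Comparing (forward last k vs required): k=1: C vs A ✗; k=2: TC vs AC ✗; k=3: TTC vs ACA ✗; k=4: CTTC vs ACAC ✗; k=5: GCTTC vs ACACG ✗; k=6: CGCTTC vs ACACGT ✗; k=7: GCGCTTC vs ACACGTA ✗; k=8: CGCGCTTC vs ACACGTAG ✗.
No overlap length from 1 to 8 is perfect, so the longest perfect 3' overlap is 0.

Longest perfect overlap: 0 complementary base pairs; below the dimer-risk threshold (threshold 4).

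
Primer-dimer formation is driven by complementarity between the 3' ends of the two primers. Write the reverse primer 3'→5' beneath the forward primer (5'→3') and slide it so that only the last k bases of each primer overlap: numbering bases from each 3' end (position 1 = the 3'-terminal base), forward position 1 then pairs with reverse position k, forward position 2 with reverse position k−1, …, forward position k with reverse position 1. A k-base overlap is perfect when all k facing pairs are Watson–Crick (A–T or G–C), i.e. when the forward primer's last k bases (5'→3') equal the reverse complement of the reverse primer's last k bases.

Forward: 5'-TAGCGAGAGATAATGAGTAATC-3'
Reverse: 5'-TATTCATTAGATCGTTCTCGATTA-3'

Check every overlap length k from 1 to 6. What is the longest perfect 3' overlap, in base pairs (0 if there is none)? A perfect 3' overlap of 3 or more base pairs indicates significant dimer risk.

Longest perfect overlap: 5 complementary base pairs; significant dimer risk (threshold 3).

Last 6 bases (5'→3') — forward …GTAATC, reverse …CGATTA.
Reverse complement of the reverse primer's last 6 bases: TAATCG; its first k bases are the reverse complement of the reverse primer's last k bases, so a perfect k-base overlap needs the forward primer's last k bases to equal them.
Comparing (forward last k vs required): k=1: C vs T ✗; k=2: TC vs TA ✗; k=3: ATC vs TAA ✗; k=4: AATC vs TAAT ✗; k=5: TAATC vs TAATC ✓; k=6: GTAATC vs TAATCG ✗.
Only k = 5 is perfect, so the longest perfect 3' overlap is 5.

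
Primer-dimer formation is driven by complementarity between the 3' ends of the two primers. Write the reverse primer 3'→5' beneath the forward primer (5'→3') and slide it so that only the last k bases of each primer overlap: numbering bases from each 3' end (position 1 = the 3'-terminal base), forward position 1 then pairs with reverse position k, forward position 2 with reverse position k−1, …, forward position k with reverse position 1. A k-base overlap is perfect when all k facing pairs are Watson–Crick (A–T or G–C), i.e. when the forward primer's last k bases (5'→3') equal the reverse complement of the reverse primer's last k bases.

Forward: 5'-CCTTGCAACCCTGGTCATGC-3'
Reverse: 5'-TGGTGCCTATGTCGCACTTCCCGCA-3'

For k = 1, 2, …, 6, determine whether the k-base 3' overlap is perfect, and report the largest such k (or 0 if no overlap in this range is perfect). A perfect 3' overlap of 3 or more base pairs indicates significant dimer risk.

Longest perfect overlap: 3 complementary base pairs; significant dimer risk (threshold 3).

Last 6 bases (5'→3') — forward …TCATGC, reverse …CCCGCA.
Reverse complement of the reverse primer's last 6 bases: TGCGGG; its first k bases are the reverse complement of the reverse primer's last k bases, so a perfect k-base overlap needs the forward primer's last k bases to equal them.
Comparing (forward last k vs required): k=1: C vs T ✗; k=2: GC vs TG ✗; k=3: TGC vs TGC ✓; k=4: ATGC vs TGCG ✗; k=5: CATGC vs TGCGG ✗; k=6: TCATGC vs TGCGGG ✗.
Only k = 3 is perfect, so the longest perfect 3' overlap is 3.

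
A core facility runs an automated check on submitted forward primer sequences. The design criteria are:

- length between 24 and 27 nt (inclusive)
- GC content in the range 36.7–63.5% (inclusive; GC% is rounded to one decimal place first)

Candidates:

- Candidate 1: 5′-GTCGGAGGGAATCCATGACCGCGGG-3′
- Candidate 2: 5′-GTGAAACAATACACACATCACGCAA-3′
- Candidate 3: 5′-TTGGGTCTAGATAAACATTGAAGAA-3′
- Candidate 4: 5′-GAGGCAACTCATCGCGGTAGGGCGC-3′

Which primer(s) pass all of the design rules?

Candidate 1 (25 nt, A=5 T=3 G=11 C=6): length 25 ✓; GC 17/25 = 68.0%, outside 36.7–63.5% ✗ — fails.
Candidate 2 (25 nt, A=12 T=3 G=3 C=7): length 25 ✓; GC 10/25 = 40.0% ✓ — passes.
Candidate 3 (25 nt, A=10 T=7 G=6 C=2): length 25 ✓; GC 8/25 = 32.0%, outside 36.7–63.5% ✗ — fails.
Candidate 4 (25 nt, A=5 T=3 G=10 C=7): length 25 ✓; GC 17/25 = 68.0%, outside 36.7–63.5% ✗ — fails.

Candidate 2 only.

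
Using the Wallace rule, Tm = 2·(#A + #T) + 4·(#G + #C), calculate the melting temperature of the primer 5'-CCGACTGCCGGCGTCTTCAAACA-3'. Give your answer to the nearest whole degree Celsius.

74°C

Base counts: A=5, T=4, G=5, C=9 (length 23).
Tm = 2·(5+4) + 4·(5+9) = 2·9 + 4·14 = 18 + 56 = 74°C.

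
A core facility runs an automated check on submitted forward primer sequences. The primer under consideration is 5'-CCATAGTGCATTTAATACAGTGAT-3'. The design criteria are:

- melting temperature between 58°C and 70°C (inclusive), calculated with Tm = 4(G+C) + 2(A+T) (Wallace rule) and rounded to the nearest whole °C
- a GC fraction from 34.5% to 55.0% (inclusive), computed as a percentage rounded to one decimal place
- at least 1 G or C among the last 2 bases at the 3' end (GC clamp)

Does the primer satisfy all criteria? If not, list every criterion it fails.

Fails: GC content, GC clamp.

Base counts: A=8, T=8, G=4, C=4 (length 24).
Tm: Tm = 2·16 + 4·8 = 64°C ✓
GC content: GC 8/24 = 33.3%, outside 34.5–55.0% ✗
GC clamp: 3' end AT has 0 G/C, need ≥1 ✗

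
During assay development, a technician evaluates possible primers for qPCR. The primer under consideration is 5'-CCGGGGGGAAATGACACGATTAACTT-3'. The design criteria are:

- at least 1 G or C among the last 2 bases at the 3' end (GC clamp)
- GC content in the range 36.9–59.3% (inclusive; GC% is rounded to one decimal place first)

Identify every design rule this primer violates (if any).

Base counts: A=8, T=5, G=8, C=5 (length 26).
GC clamp: 3' end TT has 0 G/C, need ≥1 ✗
GC content: GC 13/26 = 50.0% ✓

Fails: GC clamp.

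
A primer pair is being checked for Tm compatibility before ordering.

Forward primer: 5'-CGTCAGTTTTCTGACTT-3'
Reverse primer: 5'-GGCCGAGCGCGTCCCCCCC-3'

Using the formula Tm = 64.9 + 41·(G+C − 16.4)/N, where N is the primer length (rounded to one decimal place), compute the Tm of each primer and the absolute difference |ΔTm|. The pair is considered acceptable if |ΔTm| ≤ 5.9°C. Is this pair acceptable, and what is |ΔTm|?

|ΔTm| = 24.0°C; the pair is not acceptable.

Forward: G+C = 7, N = 17 → Tm = 64.9 + 41·(7 − 16.4)/17 = 42.2°C.
Reverse: G+C = 17, N = 19 → Tm = 64.9 + 41·(17 − 16.4)/19 = 66.2°C.
|ΔTm| = |42.2 − 66.2| = 24.0°C, > 5.9°C.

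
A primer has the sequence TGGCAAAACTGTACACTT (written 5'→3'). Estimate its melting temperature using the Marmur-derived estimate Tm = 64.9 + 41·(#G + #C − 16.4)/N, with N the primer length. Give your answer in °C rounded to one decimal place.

Base counts: A=6, T=5, G=3, C=4; G+C = 7, N = 18.
Tm = 64.9 + 41·(7 − 16.4)/18 = 64.9 + -385.40/18 = 43.5°C.

43.5°C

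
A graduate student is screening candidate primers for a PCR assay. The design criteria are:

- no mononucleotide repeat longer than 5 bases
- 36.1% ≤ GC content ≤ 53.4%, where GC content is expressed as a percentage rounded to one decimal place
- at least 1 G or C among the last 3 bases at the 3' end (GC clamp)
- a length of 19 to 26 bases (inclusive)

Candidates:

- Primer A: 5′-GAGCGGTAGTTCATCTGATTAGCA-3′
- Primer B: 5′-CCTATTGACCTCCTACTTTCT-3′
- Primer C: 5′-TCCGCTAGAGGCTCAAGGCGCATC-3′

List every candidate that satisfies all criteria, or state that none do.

Primer A and Primer B.

Primer A (24 nt, A=6 T=7 G=7 C=4): longest run = 2 ✓; GC 11/24 = 45.8% ✓; 3' end GCA has 2 G/C ✓; length 24 ✓ — passes.
Primer B (21 nt, A=3 T=9 G=1 C=8): longest run = 3 ✓; GC 9/21 = 42.9% ✓; 3' end TCT has 1 G/C ✓; length 21 ✓ — passes.
Primer C (24 nt, A=5 T=4 G=7 C=8): longest run = 2 ✓; GC 15/24 = 62.5%, outside 36.1–53.4% ✗; 3' end ATC has 1 G/C ✓; length 24 ✓ — fails.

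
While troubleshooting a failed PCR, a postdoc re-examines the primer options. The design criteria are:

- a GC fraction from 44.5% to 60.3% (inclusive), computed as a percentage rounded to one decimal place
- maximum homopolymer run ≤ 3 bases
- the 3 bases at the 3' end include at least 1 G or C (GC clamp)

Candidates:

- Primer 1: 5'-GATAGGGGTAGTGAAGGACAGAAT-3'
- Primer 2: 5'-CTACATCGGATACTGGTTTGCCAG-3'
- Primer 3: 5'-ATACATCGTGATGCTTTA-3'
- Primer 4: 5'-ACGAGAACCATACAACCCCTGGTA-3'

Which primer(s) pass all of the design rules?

Primer 2 only.

Primer 1 (24 nt, A=9 T=4 G=10 C=1): GC 11/24 = 45.8% ✓; longest run = 4, exceeds 3 ✗; 3' end AAT has 0 G/C, need ≥1 ✗ — fails.
Primer 2 (24 nt, A=5 T=7 G=6 C=6): GC 12/24 = 50.0% ✓; longest run = 3 ✓; 3' end CAG has 2 G/C ✓ — passes.
Primer 3 (18 nt, A=5 T=7 G=3 C=3): GC 6/18 = 33.3%, outside 44.5–60.3% ✗; longest run = 3 ✓; 3' end TTA has 0 G/C, need ≥1 ✗ — fails.
Primer 4 (24 nt, A=9 T=3 G=4 C=8): GC 12/24 = 50.0% ✓; longest run = 4, exceeds 3 ✗; 3' end GTA has 1 G/C ✓ — fails.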